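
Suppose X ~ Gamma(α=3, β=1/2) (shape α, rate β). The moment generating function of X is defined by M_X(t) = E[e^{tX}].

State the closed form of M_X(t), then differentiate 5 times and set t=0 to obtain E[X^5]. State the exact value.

M_X(t) = 1/(8*(1/2 - t)^3)
D^5[M](t) = 80640/(256*t^8 - 1024*t^7 + 1792*t^6 - 1792*t^5 + 1120*t^4 - 448*t^3 + 112*t^2 - 16*t + 1)

E[X^5] = D^5[M](0) = 80640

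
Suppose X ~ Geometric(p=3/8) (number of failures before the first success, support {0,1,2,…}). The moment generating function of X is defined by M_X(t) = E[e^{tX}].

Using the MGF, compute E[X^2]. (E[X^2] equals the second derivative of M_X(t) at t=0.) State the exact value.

M_X(t) = 3/(8*(1 - 5*e^(t)/8))
M′(t) = 15*e^(t)/(25*e^(2*t) - 80*e^(t) + 64)
M′′(t) = (-75*e^(2*t) - 120*e^(t))/(125*e^(3*t) - 600*e^(2*t) + 960*e^(t) - 512)

E[X^2] = M′′(0) = 65/9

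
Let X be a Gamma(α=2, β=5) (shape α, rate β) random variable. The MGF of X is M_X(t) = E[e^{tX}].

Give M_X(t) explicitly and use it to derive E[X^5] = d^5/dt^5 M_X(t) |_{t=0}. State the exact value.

M_X(t) = 25/(5 - t)^2
dM/dt = -50/(t^3 - 15*t^2 + 75*t - 125)
d^2M/dt^2 = 150/(t^4 - 20*t^3 + 150*t^2 - 500*t + 625)
d^3M/dt^3 = -600/(t^5 - 25*t^4 + 250*t^3 - 1250*t^2 + 3125*t - 3125)
d^4M/dt^4 = 3000/(t^6 - 30*t^5 + 375*t^4 - 2500*t^3 + 9375*t^2 - 18750*t + 15625)
d^5M/dt^5 = -18000/(t^7 - 35*t^6 + 525*t^5 - 4375*t^4 + 21875*t^3 - 65625*t^2 + 109375*t - 78125)

E[X^5] = d^5M/dt^5 |_{t=0} = 144/625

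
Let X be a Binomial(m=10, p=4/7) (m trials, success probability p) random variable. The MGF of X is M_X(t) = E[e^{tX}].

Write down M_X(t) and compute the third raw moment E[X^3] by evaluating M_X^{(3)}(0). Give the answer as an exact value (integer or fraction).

E[X^3] = d^3M/dt^3 |_{t=0} = 78280/343

M_X(t) = (4*e^(t)/7 + 3/7)^10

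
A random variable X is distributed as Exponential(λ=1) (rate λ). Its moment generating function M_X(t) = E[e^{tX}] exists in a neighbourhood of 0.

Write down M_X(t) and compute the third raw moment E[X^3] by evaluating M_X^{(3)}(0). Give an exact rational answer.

M_X(t) = 1/(1 - t)
M′(t) = 1/(t^2 - 2*t + 1)
M′′(t) = -2/(t^3 - 3*t^2 + 3*t - 1)
M′′′(t) = 6/(t^4 - 4*t^3 + 6*t^2 - 4*t + 1)

E[X^3] = M′′′(0) = 6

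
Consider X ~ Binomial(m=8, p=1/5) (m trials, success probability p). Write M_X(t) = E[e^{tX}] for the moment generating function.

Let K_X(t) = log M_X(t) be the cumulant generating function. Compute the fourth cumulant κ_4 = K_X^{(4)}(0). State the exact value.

κ_4 = K^(4)(0) = 32/625

M_X(t) = (e^(t)/5 + 4/5)^8
K_X(t) = log M_X(t) = 8*log(e^(t)/5 + 4/5)
K^(4)(t) = (32*e^(3*t) - 512*e^(2*t) + 512*e^(t))/(e^(4*t) + 16*e^(3*t) + 96*e^(2*t) + 256*e^(t) + 256)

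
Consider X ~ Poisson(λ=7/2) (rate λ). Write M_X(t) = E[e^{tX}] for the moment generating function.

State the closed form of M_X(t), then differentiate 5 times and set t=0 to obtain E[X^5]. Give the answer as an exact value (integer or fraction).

M_X(t) = e^(7*e^(t)/2 - 7/2)
D^5[M](t) = (16807*e^(5*t)*e^(7*e^(t)/2) + 48020*e^(4*t)*e^(7*e^(t)/2) + 34300*e^(3*t)*e^(7*e^(t)/2) + 5880*e^(2*t)*e^(7*e^(t)/2) + 112*e^(t)*e^(7*e^(t)/2))*e^(-7/2)/32

E[X^5] = D^5[M](0) = 105119/32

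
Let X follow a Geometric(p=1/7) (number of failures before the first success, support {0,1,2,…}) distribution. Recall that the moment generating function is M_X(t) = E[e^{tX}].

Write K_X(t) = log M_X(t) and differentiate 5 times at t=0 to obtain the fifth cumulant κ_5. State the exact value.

M_X(t) = 1/(7*(1 - 6*e^(t)/7))
K_X(t) = log M_X(t) = -log(1 - 6*e^(t)/7) - log(7)
K′(t) = -6*e^(t)/(6*e^(t) - 7)
K′′(t) = 42*e^(t)/(36*e^(2*t) - 84*e^(t) + 49)
K′′′(t) = (-252*e^(2*t) - 294*e^(t))/(216*e^(3*t) - 756*e^(2*t) + 882*e^(t) - 343)
K′′′′(t) = (1512*e^(3*t) + 7056*e^(2*t) + 2058*e^(t))/(1296*e^(4*t) - 6048*e^(3*t) + 10584*e^(2*t) - 8232*e^(t) + 2401)
K′′′′′(t) = (-9072*e^(4*t) - 116424*e^(3*t) - 135828*e^(2*t) - 14406*e^(t))/(7776*e^(5*t) - 45360*e^(4*t) + 105840*e^(3*t) - 123480*e^(2*t) + 72030*e^(t) - 16807)

κ_5 = K′′′′′(0) = 275730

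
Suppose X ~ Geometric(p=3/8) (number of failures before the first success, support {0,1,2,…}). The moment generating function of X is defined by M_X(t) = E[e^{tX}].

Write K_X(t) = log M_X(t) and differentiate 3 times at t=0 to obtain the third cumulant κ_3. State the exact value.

κ_3 = K′′′(0) = 520/27

M_X(t) = 3/(8*(1 - 5*e^(t)/8))
K_X(t) = log M_X(t) = -log(1 - 5*e^(t)/8) - 3*log(2) + log(3)
K′(t) = -5*e^(t)/(5*e^(t) - 8)
K′′(t) = 40*e^(t)/(25*e^(2*t) - 80*e^(t) + 64)
K′′′(t) = (-200*e^(2*t) - 320*e^(t))/(125*e^(3*t) - 600*e^(2*t) + 960*e^(t) - 512)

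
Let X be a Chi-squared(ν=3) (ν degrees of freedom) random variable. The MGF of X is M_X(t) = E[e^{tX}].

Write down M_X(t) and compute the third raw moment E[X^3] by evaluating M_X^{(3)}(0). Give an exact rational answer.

E[X^3] = D^3[M](0) = 105

M_X(t) = (1 - 2*t)^(-3/2)
D^3[M](t) = 105/(16*t^4*√(1 - 2*t) - 32*t^3*√(1 - 2*t) + 24*t^2*√(1 - 2*t) - 8*t*√(1 - 2*t) + √(1 - 2*t))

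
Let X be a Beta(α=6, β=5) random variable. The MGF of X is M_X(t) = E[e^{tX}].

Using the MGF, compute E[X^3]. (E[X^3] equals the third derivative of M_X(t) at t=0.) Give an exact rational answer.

E[X^3] = D^3[M](0) = 28/143

M_X(t) = ₁F₁(6; 11; t)
D^3[M](t) = 28*₁F₁(9; 14; t)/143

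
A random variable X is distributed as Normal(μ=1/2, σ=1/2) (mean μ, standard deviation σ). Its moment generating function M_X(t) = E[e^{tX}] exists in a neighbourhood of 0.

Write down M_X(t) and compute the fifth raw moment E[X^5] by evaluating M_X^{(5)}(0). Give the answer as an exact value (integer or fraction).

E[X^5] = D^5[M](0) = 13/16

M_X(t) = e^(t^2/8 + t/2)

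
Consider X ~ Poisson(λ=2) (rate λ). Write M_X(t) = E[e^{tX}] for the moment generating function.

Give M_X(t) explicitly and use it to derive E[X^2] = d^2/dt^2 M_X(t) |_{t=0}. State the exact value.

M_X(t) = e^(2*e^(t) - 2)
dM/dt = 2*e^(-2)*e^(t)*e^(2*e^(t))
d^2M/dt^2 = (4*e^(2*t)*e^(2*e^(t)) + 2*e^(t)*e^(2*e^(t)))*e^(-2)

E[X^2] = d^2M/dt^2 |_{t=0} = 6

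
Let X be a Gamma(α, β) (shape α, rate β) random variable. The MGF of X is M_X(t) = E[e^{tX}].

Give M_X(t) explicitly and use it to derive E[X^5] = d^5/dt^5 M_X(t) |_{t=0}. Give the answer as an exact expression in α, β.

E[X^5] = M^(5)(0) = α*(α^4 + 10*α^3 + 35*α^2 + 50*α + 24)/β^5

M_X(t) = (β/(β - t))^α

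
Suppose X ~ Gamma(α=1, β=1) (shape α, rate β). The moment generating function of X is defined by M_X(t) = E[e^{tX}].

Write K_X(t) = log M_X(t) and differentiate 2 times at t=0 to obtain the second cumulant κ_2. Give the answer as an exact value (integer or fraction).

M_X(t) = 1/(1 - t)
K_X(t) = log M_X(t) = -log(1 - t)
K′(t) = -1/(t - 1)
K′′(t) = 1/(t^2 - 2*t + 1)

κ_2 = K′′(0) = 1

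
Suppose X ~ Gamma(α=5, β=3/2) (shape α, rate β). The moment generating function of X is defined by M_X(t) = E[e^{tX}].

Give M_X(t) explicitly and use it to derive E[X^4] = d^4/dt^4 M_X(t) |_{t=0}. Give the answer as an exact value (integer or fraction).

M_X(t) = 243/(32*(3/2 - t)^5)
M′(t) = 2430/(64*t^6 - 576*t^5 + 2160*t^4 - 4320*t^3 + 4860*t^2 - 2916*t + 729)
M′′(t) = -29160/(128*t^7 - 1344*t^6 + 6048*t^5 - 15120*t^4 + 22680*t^3 - 20412*t^2 + 10206*t - 2187)
M′′′(t) = 408240/(256*t^8 - 3072*t^7 + 16128*t^6 - 48384*t^5 + 90720*t^4 - 108864*t^3 + 81648*t^2 - 34992*t + 6561)
M′′′′(t) = -6531840/(512*t^9 - 6912*t^8 + 41472*t^7 - 145152*t^6 + 326592*t^5 - 489888*t^4 + 489888*t^3 - 314928*t^2 + 118098*t - 19683)

E[X^4] = M′′′′(0) = 8960/27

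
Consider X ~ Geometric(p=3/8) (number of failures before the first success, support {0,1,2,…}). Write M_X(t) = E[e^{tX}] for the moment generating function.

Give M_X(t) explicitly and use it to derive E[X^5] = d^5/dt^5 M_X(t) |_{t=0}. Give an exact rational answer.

E[X^5] = D^5[M](0) = 338135/81

M_X(t) = 3/(8*(1 - 5*e^(t)/8))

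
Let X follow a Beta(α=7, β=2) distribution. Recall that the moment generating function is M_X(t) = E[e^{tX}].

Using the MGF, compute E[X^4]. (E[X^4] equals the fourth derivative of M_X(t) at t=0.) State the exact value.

E[X^4] = M′′′′(0) = 14/33

M_X(t) = ₁F₁(7; 9; t)
M′(t) = 7*₁F₁(8; 10; t)/9
M′′(t) = 28*₁F₁(9; 11; t)/45
M′′′(t) = 28*₁F₁(10; 12; t)/55
M′′′′(t) = 14*₁F₁(11; 13; t)/33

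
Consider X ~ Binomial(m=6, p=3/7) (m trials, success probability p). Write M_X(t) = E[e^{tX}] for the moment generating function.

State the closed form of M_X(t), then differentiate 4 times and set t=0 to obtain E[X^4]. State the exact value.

E[X^4] = M′′′′(0) = 264024/2401

M_X(t) = (3*e^(t)/7 + 4/7)^6
M′(t) = 4374*e^(6*t)/117649 + 29160*e^(5*t)/117649 + 77760*e^(4*t)/117649 + 103680*e^(3*t)/117649 + 69120*e^(2*t)/117649 + 18432*e^(t)/117649
M′′(t) = 26244*e^(6*t)/117649 + 145800*e^(5*t)/117649 + 311040*e^(4*t)/117649 + 311040*e^(3*t)/117649 + 138240*e^(2*t)/117649 + 18432*e^(t)/117649
M′′′(t) = 157464*e^(6*t)/117649 + 729000*e^(5*t)/117649 + 1244160*e^(4*t)/117649 + 933120*e^(3*t)/117649 + 276480*e^(2*t)/117649 + 18432*e^(t)/117649
M′′′′(t) = 944784*e^(6*t)/117649 + 3645000*e^(5*t)/117649 + 4976640*e^(4*t)/117649 + 2799360*e^(3*t)/117649 + 552960*e^(2*t)/117649 + 18432*e^(t)/117649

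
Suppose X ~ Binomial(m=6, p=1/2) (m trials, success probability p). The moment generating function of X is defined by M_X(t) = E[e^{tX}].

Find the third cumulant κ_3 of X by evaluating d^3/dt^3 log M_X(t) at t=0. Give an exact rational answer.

κ_3 = d^3K/dt^3 |_{t=0} = 0

M_X(t) = (e^(t)/2 + 1/2)^6
K_X(t) = log M_X(t) = 6*log(e^(t)/2 + 1/2)
dK/dt = 6*e^(t)/(e^(t) + 1)
d^2K/dt^2 = 6*e^(t)/(e^(2*t) + 2*e^(t) + 1)
d^3K/dt^3 = (-6*e^(2*t) + 6*e^(t))/(e^(3*t) + 3*e^(2*t) + 3*e^(t) + 1)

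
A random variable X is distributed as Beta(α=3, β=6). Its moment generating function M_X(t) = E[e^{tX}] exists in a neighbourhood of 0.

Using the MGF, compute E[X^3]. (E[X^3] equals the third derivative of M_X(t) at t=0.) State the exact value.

M_X(t) = ₁F₁(3; 9; t)
dM/dt = ₁F₁(4; 10; t)/3
d^2M/dt^2 = 2*₁F₁(5; 11; t)/15
d^3M/dt^3 = 2*₁F₁(6; 12; t)/33

E[X^3] = d^3M/dt^3 |_{t=0} = 2/33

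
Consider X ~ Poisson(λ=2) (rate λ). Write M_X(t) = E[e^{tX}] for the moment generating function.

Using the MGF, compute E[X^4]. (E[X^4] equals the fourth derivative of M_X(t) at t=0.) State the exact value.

M_X(t) = e^(2*e^(t) - 2)
M^(4)(t) = (16*e^(4*t)*e^(2*e^(t)) + 48*e^(3*t)*e^(2*e^(t)) + 28*e^(2*t)*e^(2*e^(t)) + 2*e^(t)*e^(2*e^(t)))*e^(-2)

E[X^4] = M^(4)(0) = 94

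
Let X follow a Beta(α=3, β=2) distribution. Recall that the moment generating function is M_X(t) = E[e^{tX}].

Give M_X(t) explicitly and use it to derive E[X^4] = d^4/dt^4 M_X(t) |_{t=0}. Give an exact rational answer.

M_X(t) = ₁F₁(3; 5; t)
dM/dt = 3*₁F₁(4; 6; t)/5
d^2M/dt^2 = 2*₁F₁(5; 7; t)/5
d^3M/dt^3 = 2*₁F₁(6; 8; t)/7
d^4M/dt^4 = 3*₁F₁(7; 9; t)/14

E[X^4] = d^4M/dt^4 |_{t=0} = 3/14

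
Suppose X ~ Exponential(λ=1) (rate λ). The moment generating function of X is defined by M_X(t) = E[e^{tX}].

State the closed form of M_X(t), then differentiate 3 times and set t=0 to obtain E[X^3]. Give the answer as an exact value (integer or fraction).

E[X^3] = d^3M/dt^3 |_{t=0} = 6

M_X(t) = 1/(1 - t)
dM/dt = 1/(t^2 - 2*t + 1)
d^2M/dt^2 = -2/(t^3 - 3*t^2 + 3*t - 1)
d^3M/dt^3 = 6/(t^4 - 4*t^3 + 6*t^2 - 4*t + 1)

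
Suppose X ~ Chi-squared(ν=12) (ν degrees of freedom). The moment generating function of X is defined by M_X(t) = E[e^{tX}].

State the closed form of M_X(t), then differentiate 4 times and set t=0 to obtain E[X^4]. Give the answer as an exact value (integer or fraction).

M_X(t) = (1 - 2*t)^(-6)
M′(t) = -12/(128*t^7 - 448*t^6 + 672*t^5 - 560*t^4 + 280*t^3 - 84*t^2 + 14*t - 1)
M′′(t) = 168/(256*t^8 - 1024*t^7 + 1792*t^6 - 1792*t^5 + 1120*t^4 - 448*t^3 + 112*t^2 - 16*t + 1)
M′′′(t) = -2688/(512*t^9 - 2304*t^8 + 4608*t^7 - 5376*t^6 + 4032*t^5 - 2016*t^4 + 672*t^3 - 144*t^2 + 18*t - 1)
M′′′′(t) = 48384/(1024*t^10 - 5120*t^9 + 11520*t^8 - 15360*t^7 + 13440*t^6 - 8064*t^5 + 3360*t^4 - 960*t^3 + 180*t^2 - 20*t + 1)

E[X^4] = M′′′′(0) = 48384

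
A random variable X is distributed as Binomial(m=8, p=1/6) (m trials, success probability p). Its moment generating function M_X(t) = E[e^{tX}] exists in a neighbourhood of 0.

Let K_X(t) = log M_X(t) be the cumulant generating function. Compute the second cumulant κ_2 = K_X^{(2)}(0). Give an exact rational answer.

M_X(t) = (e^(t)/6 + 5/6)^8
K_X(t) = log M_X(t) = 8*log(e^(t)/6 + 5/6)
K′(t) = 8*e^(t)/(e^(t) + 5)
K′′(t) = 40*e^(t)/(e^(2*t) + 10*e^(t) + 25)

κ_2 = K′′(0) = 10/9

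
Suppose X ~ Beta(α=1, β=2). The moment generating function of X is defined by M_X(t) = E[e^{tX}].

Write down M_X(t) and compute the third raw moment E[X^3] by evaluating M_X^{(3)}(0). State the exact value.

M_X(t) = ₁F₁(1; 3; t)
M^(3)(t) = ₁F₁(4; 6; t)/10

E[X^3] = M^(3)(0) = 1/10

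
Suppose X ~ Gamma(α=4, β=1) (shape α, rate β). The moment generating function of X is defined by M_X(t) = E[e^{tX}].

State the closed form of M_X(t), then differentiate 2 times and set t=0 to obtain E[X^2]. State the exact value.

E[X^2] = D^2[M](0) = 20

M_X(t) = (1 - t)^(-4)
D^2[M](t) = 20/(t^6 - 6*t^5 + 15*t^4 - 20*t^3 + 15*t^2 - 6*t + 1)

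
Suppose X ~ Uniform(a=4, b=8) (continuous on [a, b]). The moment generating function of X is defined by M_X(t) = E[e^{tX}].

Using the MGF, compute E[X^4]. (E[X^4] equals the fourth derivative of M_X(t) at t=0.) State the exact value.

M_X(t) = (e^(8*t) - e^(4*t))/(4*t)

E[X^4] = D^4[M](0) = 7936/5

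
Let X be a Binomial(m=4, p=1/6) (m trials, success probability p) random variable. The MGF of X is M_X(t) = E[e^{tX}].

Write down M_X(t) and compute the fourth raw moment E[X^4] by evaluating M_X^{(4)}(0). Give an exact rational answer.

E[X^4] = M′′′′(0) = 199/54

M_X(t) = (e^(t)/6 + 5/6)^4
M′(t) = e^(4*t)/324 + 5*e^(3*t)/108 + 25*e^(2*t)/108 + 125*e^(t)/324
M′′(t) = e^(4*t)/81 + 5*e^(3*t)/36 + 25*e^(2*t)/54 + 125*e^(t)/324
M′′′(t) = 4*e^(4*t)/81 + 5*e^(3*t)/12 + 25*e^(2*t)/27 + 125*e^(t)/324
M′′′′(t) = 16*e^(4*t)/81 + 5*e^(3*t)/4 + 50*e^(2*t)/27 + 125*e^(t)/324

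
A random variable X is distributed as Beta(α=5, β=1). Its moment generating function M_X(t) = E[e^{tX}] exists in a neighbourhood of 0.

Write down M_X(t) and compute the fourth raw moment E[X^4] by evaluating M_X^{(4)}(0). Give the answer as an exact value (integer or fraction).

M_X(t) = ₁F₁(5; 6; t)
M^(4)(t) = 5*₁F₁(9; 10; t)/9

E[X^4] = M^(4)(0) = 5/9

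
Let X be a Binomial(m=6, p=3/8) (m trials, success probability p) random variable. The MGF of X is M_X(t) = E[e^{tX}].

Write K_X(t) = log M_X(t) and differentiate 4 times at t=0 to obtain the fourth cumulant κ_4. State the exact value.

κ_4 = D^4[K](0) = -585/1024

M_X(t) = (3*e^(t)/8 + 5/8)^6
K_X(t) = log M_X(t) = 6*log(3*e^(t)/8 + 5/8)
D^4[K](t) = (810*e^(3*t) - 5400*e^(2*t) + 2250*e^(t))/(81*e^(4*t) + 540*e^(3*t) + 1350*e^(2*t) + 1500*e^(t) + 625)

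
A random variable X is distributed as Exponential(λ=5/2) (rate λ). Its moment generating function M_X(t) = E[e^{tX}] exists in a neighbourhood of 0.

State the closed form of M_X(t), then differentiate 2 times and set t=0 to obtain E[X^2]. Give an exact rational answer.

M_X(t) = 5/(2*(5/2 - t))
M′(t) = 10/(4*t^2 - 20*t + 25)
M′′(t) = -40/(8*t^3 - 60*t^2 + 150*t - 125)

E[X^2] = M′′(0) = 8/25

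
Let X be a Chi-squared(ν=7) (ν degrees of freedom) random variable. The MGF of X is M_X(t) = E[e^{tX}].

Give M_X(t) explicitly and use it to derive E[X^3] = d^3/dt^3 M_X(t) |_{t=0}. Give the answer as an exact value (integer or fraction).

E[X^3] = M^(3)(0) = 693

M_X(t) = (1 - 2*t)^(-7/2)
M^(3)(t) = 693/(64*t^6*√(1 - 2*t) - 192*t^5*√(1 - 2*t) + 240*t^4*√(1 - 2*t) - 160*t^3*√(1 - 2*t) + 60*t^2*√(1 - 2*t) - 12*t*√(1 - 2*t) + √(1 - 2*t))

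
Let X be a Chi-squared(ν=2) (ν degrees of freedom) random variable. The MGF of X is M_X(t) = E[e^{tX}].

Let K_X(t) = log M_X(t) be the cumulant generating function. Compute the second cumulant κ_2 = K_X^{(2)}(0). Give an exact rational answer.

κ_2 = d^2K/dt^2 |_{t=0} = 4

M_X(t) = 1/(1 - 2*t)
K_X(t) = log M_X(t) = -log(1 - 2*t)
dK/dt = -2/(2*t - 1)
d^2K/dt^2 = 4/(4*t^2 - 4*t + 1)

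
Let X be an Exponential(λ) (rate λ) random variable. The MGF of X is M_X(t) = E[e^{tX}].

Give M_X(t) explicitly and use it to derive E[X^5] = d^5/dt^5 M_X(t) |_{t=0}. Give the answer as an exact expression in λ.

M_X(t) = λ/(λ - t)
D^5[M](t) = 120*λ/(λ^6 - 6*λ^5*t + 15*λ^4*t^2 - 20*λ^3*t^3 + 15*λ^2*t^4 - 6*λ*t^5 + t^6)

E[X^5] = D^5[M](0) = 120/λ^5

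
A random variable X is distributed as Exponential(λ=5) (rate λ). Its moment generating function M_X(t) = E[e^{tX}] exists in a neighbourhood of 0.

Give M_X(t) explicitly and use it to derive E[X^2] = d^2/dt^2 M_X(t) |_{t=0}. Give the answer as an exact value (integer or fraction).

E[X^2] = d^2M/dt^2 |_{t=0} = 2/25

M_X(t) = 5/(5 - t)
dM/dt = 5/(t^2 - 10*t + 25)
d^2M/dt^2 = -10/(t^3 - 15*t^2 + 75*t - 125)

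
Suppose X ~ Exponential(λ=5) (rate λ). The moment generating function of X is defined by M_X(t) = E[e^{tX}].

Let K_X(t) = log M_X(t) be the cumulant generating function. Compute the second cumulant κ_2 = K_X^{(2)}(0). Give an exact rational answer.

κ_2 = K′′(0) = 1/25

M_X(t) = 5/(5 - t)
K_X(t) = log M_X(t) = -log(5 - t) + log(5)
K′(t) = -1/(t - 5)
K′′(t) = 1/(t^2 - 10*t + 25)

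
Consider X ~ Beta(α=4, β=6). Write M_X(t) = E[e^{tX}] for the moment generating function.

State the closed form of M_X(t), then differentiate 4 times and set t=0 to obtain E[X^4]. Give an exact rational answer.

E[X^4] = M′′′′(0) = 7/143

M_X(t) = ₁F₁(4; 10; t)
M′(t) = 2*₁F₁(5; 11; t)/5
M′′(t) = 2*₁F₁(6; 12; t)/11
M′′′(t) = ₁F₁(7; 13; t)/11
M′′′′(t) = 7*₁F₁(8; 14; t)/143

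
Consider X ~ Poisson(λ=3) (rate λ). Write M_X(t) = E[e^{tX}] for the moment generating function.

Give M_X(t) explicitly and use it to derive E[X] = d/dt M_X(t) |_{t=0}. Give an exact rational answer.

E[X] = dM/dt |_{t=0} = 3

M_X(t) = e^(3*e^(t) - 3)
dM/dt = 3*e^(-3)*e^(t)*e^(3*e^(t))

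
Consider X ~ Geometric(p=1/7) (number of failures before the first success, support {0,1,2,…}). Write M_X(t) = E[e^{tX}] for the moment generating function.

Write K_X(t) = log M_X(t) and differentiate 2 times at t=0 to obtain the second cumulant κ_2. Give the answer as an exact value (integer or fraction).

κ_2 = K′′(0) = 42

M_X(t) = 1/(7*(1 - 6*e^(t)/7))
K_X(t) = log M_X(t) = -log(1 - 6*e^(t)/7) - log(7)
K′(t) = -6*e^(t)/(6*e^(t) - 7)
K′′(t) = 42*e^(t)/(36*e^(2*t) - 84*e^(t) + 49)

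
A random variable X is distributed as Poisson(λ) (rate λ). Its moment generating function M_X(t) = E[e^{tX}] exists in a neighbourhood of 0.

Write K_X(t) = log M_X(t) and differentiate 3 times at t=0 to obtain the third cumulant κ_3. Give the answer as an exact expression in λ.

κ_3 = D^3[K](0) = λ

M_X(t) = e^(λ*(e^(t) - 1))
K_X(t) = log M_X(t) = λ*(e^(t) - 1)
D^3[K](t) = λ*e^(t)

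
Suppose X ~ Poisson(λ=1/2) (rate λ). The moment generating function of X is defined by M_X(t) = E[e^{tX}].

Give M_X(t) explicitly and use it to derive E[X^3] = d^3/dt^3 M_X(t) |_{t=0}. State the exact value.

M_X(t) = e^(e^(t)/2 - 1/2)
dM/dt = e^(-1/2)*e^(t)*e^(e^(t)/2)/2
d^2M/dt^2 = (e^(2*t)*e^(e^(t)/2) + 2*e^(t)*e^(e^(t)/2))*e^(-1/2)/4
d^3M/dt^3 = (e^(3*t)*e^(e^(t)/2) + 6*e^(2*t)*e^(e^(t)/2) + 4*e^(t)*e^(e^(t)/2))*e^(-1/2)/8

E[X^3] = d^3M/dt^3 |_{t=0} = 11/8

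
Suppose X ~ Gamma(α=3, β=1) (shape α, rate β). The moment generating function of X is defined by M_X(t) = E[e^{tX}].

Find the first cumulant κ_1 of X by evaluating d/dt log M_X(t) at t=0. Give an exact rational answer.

κ_1 = D[K](0) = 3

M_X(t) = (1 - t)^(-3)
K_X(t) = log M_X(t) = -3*log(1 - t)
D[K](t) = -3/(t - 1)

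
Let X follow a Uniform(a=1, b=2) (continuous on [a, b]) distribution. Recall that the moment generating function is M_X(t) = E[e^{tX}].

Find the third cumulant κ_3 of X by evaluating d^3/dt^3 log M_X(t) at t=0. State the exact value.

M_X(t) = (e^(2*t) - e^(t))/t
K_X(t) = log M_X(t) = -log(t) + log(e^(2*t) - e^(t))
K^(3)(t) = (t^3*e^(2*t) + t^3*e^(t) - 2*e^(3*t) + 6*e^(2*t) - 6*e^(t) + 2)/(t^3*e^(3*t) - 3*t^3*e^(2*t) + 3*t^3*e^(t) - t^3)

κ_3 = K^(3)(0) = 0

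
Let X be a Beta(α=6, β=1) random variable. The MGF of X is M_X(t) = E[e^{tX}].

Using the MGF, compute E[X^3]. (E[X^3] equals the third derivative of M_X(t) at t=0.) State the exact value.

M_X(t) = ₁F₁(6; 7; t)
D^3[M](t) = 2*₁F₁(9; 10; t)/3

E[X^3] = D^3[M](0) = 2/3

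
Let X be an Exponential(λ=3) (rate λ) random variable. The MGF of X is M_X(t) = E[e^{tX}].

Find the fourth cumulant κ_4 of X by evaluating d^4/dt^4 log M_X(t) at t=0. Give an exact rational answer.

M_X(t) = 3/(3 - t)
K_X(t) = log M_X(t) = -log(3 - t) + log(3)
dK/dt = -1/(t - 3)
d^2K/dt^2 = 1/(t^2 - 6*t + 9)
d^3K/dt^3 = -2/(t^3 - 9*t^2 + 27*t - 27)
d^4K/dt^4 = 6/(t^4 - 12*t^3 + 54*t^2 - 108*t + 81)

κ_4 = d^4K/dt^4 |_{t=0} = 2/27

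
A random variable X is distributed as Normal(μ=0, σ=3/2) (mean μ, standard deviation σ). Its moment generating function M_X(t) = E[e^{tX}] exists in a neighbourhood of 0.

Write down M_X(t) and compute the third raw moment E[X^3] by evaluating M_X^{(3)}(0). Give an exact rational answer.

M_X(t) = e^(9*t^2/8)
dM/dt = 9*t*e^(9*t^2/8)/4
d^2M/dt^2 = 81*t^2*e^(9*t^2/8)/16 + 9*e^(9*t^2/8)/4
d^3M/dt^3 = 729*t^3*e^(9*t^2/8)/64 + 243*t*e^(9*t^2/8)/16

E[X^3] = d^3M/dt^3 |_{t=0} = 0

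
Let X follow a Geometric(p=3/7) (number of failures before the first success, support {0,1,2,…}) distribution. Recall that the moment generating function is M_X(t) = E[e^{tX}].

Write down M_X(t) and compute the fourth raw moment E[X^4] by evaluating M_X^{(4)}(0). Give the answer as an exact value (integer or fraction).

E[X^4] = M′′′′(0) = 5060/27

M_X(t) = 3/(7*(1 - 4*e^(t)/7))
M′(t) = 12*e^(t)/(16*e^(2*t) - 56*e^(t) + 49)
M′′(t) = (-48*e^(2*t) - 84*e^(t))/(64*e^(3*t) - 336*e^(2*t) + 588*e^(t) - 343)
M′′′(t) = (192*e^(3*t) + 1344*e^(2*t) + 588*e^(t))/(256*e^(4*t) - 1792*e^(3*t) + 4704*e^(2*t) - 5488*e^(t) + 2401)
M′′′′(t) = (-768*e^(4*t) - 14784*e^(3*t) - 25872*e^(2*t) - 4116*e^(t))/(1024*e^(5*t) - 8960*e^(4*t) + 31360*e^(3*t) - 54880*e^(2*t) + 48020*e^(t) - 16807)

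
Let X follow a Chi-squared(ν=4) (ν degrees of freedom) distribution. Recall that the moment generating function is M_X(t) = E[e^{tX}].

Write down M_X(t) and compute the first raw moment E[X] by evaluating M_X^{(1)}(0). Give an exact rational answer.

E[X] = dM/dt |_{t=0} = 4

M_X(t) = (1 - 2*t)^(-2)
dM/dt = -4/(8*t^3 - 12*t^2 + 6*t - 1)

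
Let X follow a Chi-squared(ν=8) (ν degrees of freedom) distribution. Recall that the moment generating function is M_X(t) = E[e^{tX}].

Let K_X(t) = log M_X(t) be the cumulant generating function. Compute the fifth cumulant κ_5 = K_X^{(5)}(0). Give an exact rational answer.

κ_5 = K′′′′′(0) = 3072

M_X(t) = (1 - 2*t)^(-4)
K_X(t) = log M_X(t) = -4*log(1 - 2*t)
K′(t) = -8/(2*t - 1)
K′′(t) = 16/(4*t^2 - 4*t + 1)
K′′′(t) = -64/(8*t^3 - 12*t^2 + 6*t - 1)
K′′′′(t) = 384/(16*t^4 - 32*t^3 + 24*t^2 - 8*t + 1)
K′′′′′(t) = -3072/(32*t^5 - 80*t^4 + 80*t^3 - 40*t^2 + 10*t - 1)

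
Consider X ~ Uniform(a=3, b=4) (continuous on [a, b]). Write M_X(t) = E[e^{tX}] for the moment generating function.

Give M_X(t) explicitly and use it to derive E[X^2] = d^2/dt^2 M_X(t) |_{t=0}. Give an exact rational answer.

M_X(t) = (e^(4*t) - e^(3*t))/t
D^2[M](t) = (16*t^2*e^(4*t) - 9*t^2*e^(3*t) - 8*t*e^(4*t) + 6*t*e^(3*t) + 2*e^(4*t) - 2*e^(3*t))/t^3

E[X^2] = D^2[M](0) = 37/3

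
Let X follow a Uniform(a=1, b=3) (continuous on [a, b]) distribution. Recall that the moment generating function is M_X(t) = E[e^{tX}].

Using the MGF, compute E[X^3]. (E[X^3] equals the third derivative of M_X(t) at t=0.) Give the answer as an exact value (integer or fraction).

E[X^3] = M′′′(0) = 10

M_X(t) = (e^(3*t) - e^(t))/(2*t)
M′(t) = (3*t*e^(3*t) - t*e^(t) - e^(3*t) + e^(t))/(2*t^2)
M′′(t) = (9*t^2*e^(3*t) - t^2*e^(t) - 6*t*e^(3*t) + 2*t*e^(t) + 2*e^(3*t) - 2*e^(t))/(2*t^3)
M′′′(t) = (27*t^3*e^(3*t) - t^3*e^(t) - 27*t^2*e^(3*t) + 3*t^2*e^(t) + 18*t*e^(3*t) - 6*t*e^(t) - 6*e^(3*t) + 6*e^(t))/(2*t^4)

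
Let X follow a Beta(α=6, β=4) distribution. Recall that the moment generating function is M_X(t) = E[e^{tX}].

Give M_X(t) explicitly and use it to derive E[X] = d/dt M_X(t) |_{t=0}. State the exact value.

M_X(t) = ₁F₁(6; 10; t)
D[M](t) = 3*₁F₁(7; 11; t)/5

E[X] = D[M](0) = 3/5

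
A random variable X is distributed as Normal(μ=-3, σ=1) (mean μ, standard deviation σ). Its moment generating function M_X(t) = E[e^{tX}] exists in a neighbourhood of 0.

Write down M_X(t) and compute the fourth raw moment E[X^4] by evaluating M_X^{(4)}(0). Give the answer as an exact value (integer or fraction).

E[X^4] = M′′′′(0) = 138

M_X(t) = e^(t^2/2 - 3*t)
M′(t) = t*e^(-3*t)*e^(t^2/2) - 3*e^(-3*t)*e^(t^2/2)
M′′(t) = (t^2*e^(t^2/2) - 6*t*e^(t^2/2) + 10*e^(t^2/2))*e^(-3*t)
M′′′(t) = (t^3*e^(t^2/2) - 9*t^2*e^(t^2/2) + 30*t*e^(t^2/2) - 36*e^(t^2/2))*e^(-3*t)
M′′′′(t) = (t^4*e^(t^2/2) - 12*t^3*e^(t^2/2) + 60*t^2*e^(t^2/2) - 144*t*e^(t^2/2) + 138*e^(t^2/2))*e^(-3*t)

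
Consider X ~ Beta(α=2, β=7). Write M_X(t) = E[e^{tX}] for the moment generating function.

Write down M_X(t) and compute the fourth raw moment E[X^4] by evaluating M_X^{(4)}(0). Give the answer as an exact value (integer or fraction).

E[X^4] = M′′′′(0) = 1/99

M_X(t) = ₁F₁(2; 9; t)
M′(t) = 2*₁F₁(3; 10; t)/9
M′′(t) = ₁F₁(4; 11; t)/15
M′′′(t) = 4*₁F₁(5; 12; t)/165
M′′′′(t) = ₁F₁(6; 13; t)/99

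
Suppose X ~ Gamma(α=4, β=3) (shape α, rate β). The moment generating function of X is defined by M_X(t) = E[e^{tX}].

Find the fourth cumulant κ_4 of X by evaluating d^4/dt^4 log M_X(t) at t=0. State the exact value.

M_X(t) = 81/(3 - t)^4
K_X(t) = log M_X(t) = -4*log(3 - t) + 4*log(3)
D^4[K](t) = 24/(t^4 - 12*t^3 + 54*t^2 - 108*t + 81)

κ_4 = D^4[K](0) = 8/27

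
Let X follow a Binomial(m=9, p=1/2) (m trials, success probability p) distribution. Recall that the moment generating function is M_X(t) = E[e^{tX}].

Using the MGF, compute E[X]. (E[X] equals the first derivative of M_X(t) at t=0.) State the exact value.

E[X] = D[M](0) = 9/2

M_X(t) = (e^(t)/2 + 1/2)^9
D[M](t) = 9*e^(9*t)/512 + 9*e^(8*t)/64 + 63*e^(7*t)/128 + 63*e^(6*t)/64 + 315*e^(5*t)/256 + 63*e^(4*t)/64 + 63*e^(3*t)/128 + 9*e^(2*t)/64 + 9*e^(t)/512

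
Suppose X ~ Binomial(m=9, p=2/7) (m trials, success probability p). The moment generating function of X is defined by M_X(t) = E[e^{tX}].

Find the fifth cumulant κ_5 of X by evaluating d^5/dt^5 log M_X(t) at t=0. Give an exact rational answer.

κ_5 = D^5[K](0) = -19170/16807

M_X(t) = (2*e^(t)/7 + 5/7)^9
K_X(t) = log M_X(t) = 9*log(2*e^(t)/7 + 5/7)
D^5[K](t) = (-720*e^(4*t) + 19800*e^(3*t) - 49500*e^(2*t) + 11250*e^(t))/(32*e^(5*t) + 400*e^(4*t) + 2000*e^(3*t) + 5000*e^(2*t) + 6250*e^(t) + 3125)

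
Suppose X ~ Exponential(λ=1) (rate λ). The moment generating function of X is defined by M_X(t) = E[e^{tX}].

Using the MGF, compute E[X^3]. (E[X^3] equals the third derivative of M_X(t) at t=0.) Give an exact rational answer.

E[X^3] = M′′′(0) = 6

M_X(t) = 1/(1 - t)
M′(t) = 1/(t^2 - 2*t + 1)
M′′(t) = -2/(t^3 - 3*t^2 + 3*t - 1)
M′′′(t) = 6/(t^4 - 4*t^3 + 6*t^2 - 4*t + 1)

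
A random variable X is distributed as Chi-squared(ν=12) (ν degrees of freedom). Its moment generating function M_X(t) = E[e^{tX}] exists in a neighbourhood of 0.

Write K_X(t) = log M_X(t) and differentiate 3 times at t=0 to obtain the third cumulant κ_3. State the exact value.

κ_3 = D^3[K](0) = 96

M_X(t) = (1 - 2*t)^(-6)
K_X(t) = log M_X(t) = -6*log(1 - 2*t)
D^3[K](t) = -96/(8*t^3 - 12*t^2 + 6*t - 1)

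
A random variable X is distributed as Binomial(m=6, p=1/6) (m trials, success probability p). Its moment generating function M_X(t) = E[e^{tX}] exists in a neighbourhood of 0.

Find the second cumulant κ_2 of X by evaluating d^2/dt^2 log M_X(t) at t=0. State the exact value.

M_X(t) = (e^(t)/6 + 5/6)^6
K_X(t) = log M_X(t) = 6*log(e^(t)/6 + 5/6)
D^2[K](t) = 30*e^(t)/(e^(2*t) + 10*e^(t) + 25)

κ_2 = D^2[K](0) = 5/6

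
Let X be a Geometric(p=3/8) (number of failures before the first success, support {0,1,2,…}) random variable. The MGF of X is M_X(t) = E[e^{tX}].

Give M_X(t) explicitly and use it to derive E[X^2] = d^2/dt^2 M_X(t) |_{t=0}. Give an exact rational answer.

E[X^2] = M′′(0) = 65/9

M_X(t) = 3/(8*(1 - 5*e^(t)/8))
M′(t) = 15*e^(t)/(25*e^(2*t) - 80*e^(t) + 64)
M′′(t) = (-75*e^(2*t) - 120*e^(t))/(125*e^(3*t) - 600*e^(2*t) + 960*e^(t) - 512)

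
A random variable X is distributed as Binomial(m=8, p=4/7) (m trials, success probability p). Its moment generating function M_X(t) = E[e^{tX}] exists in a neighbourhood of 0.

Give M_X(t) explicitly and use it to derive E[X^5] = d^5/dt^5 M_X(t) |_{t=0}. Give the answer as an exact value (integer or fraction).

M_X(t) = (4*e^(t)/7 + 3/7)^8

E[X^5] = M′′′′′(0) = 9716576/2401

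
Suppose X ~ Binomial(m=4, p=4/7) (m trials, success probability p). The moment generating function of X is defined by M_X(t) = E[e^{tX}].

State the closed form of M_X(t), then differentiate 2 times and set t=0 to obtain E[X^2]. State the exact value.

E[X^2] = M^(2)(0) = 304/49

M_X(t) = (4*e^(t)/7 + 3/7)^4
M^(2)(t) = 4096*e^(4*t)/2401 + 6912*e^(3*t)/2401 + 3456*e^(2*t)/2401 + 432*e^(t)/2401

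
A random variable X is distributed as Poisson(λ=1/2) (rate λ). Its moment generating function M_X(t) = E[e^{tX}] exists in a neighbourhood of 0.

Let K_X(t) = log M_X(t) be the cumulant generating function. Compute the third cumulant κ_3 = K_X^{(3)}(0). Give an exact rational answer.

κ_3 = K^(3)(0) = 1/2

M_X(t) = e^(e^(t)/2 - 1/2)
K_X(t) = log M_X(t) = e^(t)/2 - 1/2
K^(3)(t) = e^(t)/2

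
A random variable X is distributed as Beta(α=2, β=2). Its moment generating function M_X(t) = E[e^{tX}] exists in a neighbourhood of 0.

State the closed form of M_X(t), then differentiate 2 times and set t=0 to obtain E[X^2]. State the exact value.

E[X^2] = M^(2)(0) = 3/10

M_X(t) = ₁F₁(2; 4; t)
M^(2)(t) = 3*₁F₁(4; 6; t)/10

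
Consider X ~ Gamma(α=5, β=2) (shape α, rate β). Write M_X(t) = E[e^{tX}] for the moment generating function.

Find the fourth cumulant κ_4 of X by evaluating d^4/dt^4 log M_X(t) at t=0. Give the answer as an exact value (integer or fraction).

κ_4 = K′′′′(0) = 15/8

M_X(t) = 32/(2 - t)^5
K_X(t) = log M_X(t) = -5*log(2 - t) + 5*log(2)
K′(t) = -5/(t - 2)
K′′(t) = 5/(t^2 - 4*t + 4)
K′′′(t) = -10/(t^3 - 6*t^2 + 12*t - 8)
K′′′′(t) = 30/(t^4 - 8*t^3 + 24*t^2 - 32*t + 16)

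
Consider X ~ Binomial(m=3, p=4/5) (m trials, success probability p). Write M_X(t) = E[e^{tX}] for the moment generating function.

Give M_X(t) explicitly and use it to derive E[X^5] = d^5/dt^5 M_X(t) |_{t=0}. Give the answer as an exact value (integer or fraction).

M_X(t) = (4*e^(t)/5 + 1/5)^3
dM/dt = 192*e^(3*t)/125 + 96*e^(2*t)/125 + 12*e^(t)/125
d^2M/dt^2 = 576*e^(3*t)/125 + 192*e^(2*t)/125 + 12*e^(t)/125
d^3M/dt^3 = 1728*e^(3*t)/125 + 384*e^(2*t)/125 + 12*e^(t)/125
d^4M/dt^4 = 5184*e^(3*t)/125 + 768*e^(2*t)/125 + 12*e^(t)/125
d^5M/dt^5 = 15552*e^(3*t)/125 + 1536*e^(2*t)/125 + 12*e^(t)/125

E[X^5] = d^5M/dt^5 |_{t=0} = 684/5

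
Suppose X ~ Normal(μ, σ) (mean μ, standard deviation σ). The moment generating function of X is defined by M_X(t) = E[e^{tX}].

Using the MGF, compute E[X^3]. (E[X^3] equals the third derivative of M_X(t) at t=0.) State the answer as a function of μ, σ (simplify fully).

M_X(t) = e^(μ*t + σ^2*t^2/2)
dM/dt = μ*e^(μ*t)*e^(σ^2*t^2/2) + σ^2*t*e^(μ*t)*e^(σ^2*t^2/2)
d^2M/dt^2 = μ^2*e^(μ*t)*e^(σ^2*t^2/2) + 2*μ*σ^2*t*e^(μ*t)*e^(σ^2*t^2/2) + σ^4*t^2*e^(μ*t)*e^(σ^2*t^2/2) + σ^2*e^(μ*t)*e^(σ^2*t^2/2)

E[X^3] = d^3M/dt^3 |_{t=0} = μ*(μ^2 + 3*σ^2)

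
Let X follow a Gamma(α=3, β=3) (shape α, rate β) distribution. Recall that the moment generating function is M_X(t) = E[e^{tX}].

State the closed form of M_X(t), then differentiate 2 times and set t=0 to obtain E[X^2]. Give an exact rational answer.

M_X(t) = 27/(3 - t)^3
D^2[M](t) = -324/(t^5 - 15*t^4 + 90*t^3 - 270*t^2 + 405*t - 243)

E[X^2] = D^2[M](0) = 4/3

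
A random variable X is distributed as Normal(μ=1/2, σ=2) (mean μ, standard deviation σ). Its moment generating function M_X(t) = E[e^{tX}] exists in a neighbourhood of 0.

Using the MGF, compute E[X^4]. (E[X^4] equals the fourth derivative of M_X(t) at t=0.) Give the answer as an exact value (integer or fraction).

E[X^4] = d^4M/dt^4 |_{t=0} = 865/16

M_X(t) = e^(2*t^2 + t/2)
dM/dt = 4*t*e^(t/2)*e^(2*t^2) + e^(t/2)*e^(2*t^2)/2
d^2M/dt^2 = 16*t^2*e^(t/2)*e^(2*t^2) + 4*t*e^(t/2)*e^(2*t^2) + 17*e^(t/2)*e^(2*t^2)/4
d^3M/dt^3 = 64*t^3*e^(t/2)*e^(2*t^2) + 24*t^2*e^(t/2)*e^(2*t^2) + 51*t*e^(t/2)*e^(2*t^2) + 49*e^(t/2)*e^(2*t^2)/8
d^4M/dt^4 = 256*t^4*e^(t/2)*e^(2*t^2) + 128*t^3*e^(t/2)*e^(2*t^2) + 408*t^2*e^(t/2)*e^(2*t^2) + 98*t*e^(t/2)*e^(2*t^2) + 865*e^(t/2)*e^(2*t^2)/16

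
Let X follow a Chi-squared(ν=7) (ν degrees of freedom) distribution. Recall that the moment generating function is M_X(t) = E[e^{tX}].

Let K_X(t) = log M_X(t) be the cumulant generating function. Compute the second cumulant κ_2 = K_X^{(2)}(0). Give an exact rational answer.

M_X(t) = (1 - 2*t)^(-7/2)
K_X(t) = log M_X(t) = -7*log(1 - 2*t)/2
D^2[K](t) = 14/(4*t^2 - 4*t + 1)

κ_2 = D^2[K](0) = 14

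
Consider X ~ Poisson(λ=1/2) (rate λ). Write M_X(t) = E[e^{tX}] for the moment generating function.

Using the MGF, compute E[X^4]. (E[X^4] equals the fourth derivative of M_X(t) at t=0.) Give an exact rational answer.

M_X(t) = e^(e^(t)/2 - 1/2)
M′(t) = e^(-1/2)*e^(t)*e^(e^(t)/2)/2
M′′(t) = (e^(2*t)*e^(e^(t)/2) + 2*e^(t)*e^(e^(t)/2))*e^(-1/2)/4
M′′′(t) = (e^(3*t)*e^(e^(t)/2) + 6*e^(2*t)*e^(e^(t)/2) + 4*e^(t)*e^(e^(t)/2))*e^(-1/2)/8
M′′′′(t) = (e^(4*t)*e^(e^(t)/2) + 12*e^(3*t)*e^(e^(t)/2) + 28*e^(2*t)*e^(e^(t)/2) + 8*e^(t)*e^(e^(t)/2))*e^(-1/2)/16

E[X^4] = M′′′′(0) = 49/16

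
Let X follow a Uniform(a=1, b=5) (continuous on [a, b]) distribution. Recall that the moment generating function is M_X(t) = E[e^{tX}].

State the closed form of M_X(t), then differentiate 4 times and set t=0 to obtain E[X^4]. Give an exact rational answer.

M_X(t) = (e^(5*t) - e^(t))/(4*t)
M′(t) = (5*t*e^(5*t) - t*e^(t) - e^(5*t) + e^(t))/(4*t^2)
M′′(t) = (25*t^2*e^(5*t) - t^2*e^(t) - 10*t*e^(5*t) + 2*t*e^(t) + 2*e^(5*t) - 2*e^(t))/(4*t^3)
M′′′(t) = (125*t^3*e^(5*t) - t^3*e^(t) - 75*t^2*e^(5*t) + 3*t^2*e^(t) + 30*t*e^(5*t) - 6*t*e^(t) - 6*e^(5*t) + 6*e^(t))/(4*t^4)
M′′′′(t) = (625*t^4*e^(5*t) - t^4*e^(t) - 500*t^3*e^(5*t) + 4*t^3*e^(t) + 300*t^2*e^(5*t) - 12*t^2*e^(t) - 120*t*e^(5*t) + 24*t*e^(t) + 24*e^(5*t) - 24*e^(t))/(4*t^5)

E[X^4] = M′′′′(0) = 781/5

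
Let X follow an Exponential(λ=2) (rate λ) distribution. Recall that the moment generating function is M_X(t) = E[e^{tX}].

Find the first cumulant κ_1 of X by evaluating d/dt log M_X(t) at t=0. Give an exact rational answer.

κ_1 = D[K](0) = 1/2

M_X(t) = 2/(2 - t)
K_X(t) = log M_X(t) = -log(2 - t) + log(2)
D[K](t) = -1/(t - 2)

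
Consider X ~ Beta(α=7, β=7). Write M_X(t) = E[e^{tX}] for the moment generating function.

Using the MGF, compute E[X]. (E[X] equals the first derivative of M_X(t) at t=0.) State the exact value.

M_X(t) = ₁F₁(7; 14; t)
M^(1)(t) = ₁F₁(8; 15; t)/2

E[X] = M^(1)(0) = 1/2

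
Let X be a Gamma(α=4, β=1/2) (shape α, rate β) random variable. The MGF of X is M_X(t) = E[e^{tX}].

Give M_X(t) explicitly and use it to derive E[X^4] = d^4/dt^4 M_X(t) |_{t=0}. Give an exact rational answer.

M_X(t) = 1/(16*(1/2 - t)^4)
M^(4)(t) = 13440/(256*t^8 - 1024*t^7 + 1792*t^6 - 1792*t^5 + 1120*t^4 - 448*t^3 + 112*t^2 - 16*t + 1)

E[X^4] = M^(4)(0) = 13440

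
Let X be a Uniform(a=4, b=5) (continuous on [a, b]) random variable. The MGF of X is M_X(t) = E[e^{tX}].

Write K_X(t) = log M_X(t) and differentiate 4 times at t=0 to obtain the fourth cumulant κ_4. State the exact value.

κ_4 = K^(4)(0) = -1/120

M_X(t) = (e^(5*t) - e^(4*t))/t
K_X(t) = log M_X(t) = -log(t) + log(e^(5*t) - e^(4*t))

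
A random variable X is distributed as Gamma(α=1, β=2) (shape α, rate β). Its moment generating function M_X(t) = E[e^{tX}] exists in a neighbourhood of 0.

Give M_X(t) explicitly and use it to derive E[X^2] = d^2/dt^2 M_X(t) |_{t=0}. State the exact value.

M_X(t) = 2/(2 - t)
M^(2)(t) = -4/(t^3 - 6*t^2 + 12*t - 8)

E[X^2] = M^(2)(0) = 1/2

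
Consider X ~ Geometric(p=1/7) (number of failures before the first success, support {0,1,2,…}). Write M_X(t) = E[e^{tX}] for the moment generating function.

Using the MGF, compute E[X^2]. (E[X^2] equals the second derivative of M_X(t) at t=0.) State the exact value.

M_X(t) = 1/(7*(1 - 6*e^(t)/7))
D^2[M](t) = (-36*e^(2*t) - 42*e^(t))/(216*e^(3*t) - 756*e^(2*t) + 882*e^(t) - 343)

E[X^2] = D^2[M](0) = 78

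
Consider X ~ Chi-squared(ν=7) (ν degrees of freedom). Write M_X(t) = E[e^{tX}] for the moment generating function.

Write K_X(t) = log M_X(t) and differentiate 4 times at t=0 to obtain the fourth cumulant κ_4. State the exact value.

M_X(t) = (1 - 2*t)^(-7/2)
K_X(t) = log M_X(t) = -7*log(1 - 2*t)/2
K′(t) = -7/(2*t - 1)
K′′(t) = 14/(4*t^2 - 4*t + 1)
K′′′(t) = -56/(8*t^3 - 12*t^2 + 6*t - 1)
K′′′′(t) = 336/(16*t^4 - 32*t^3 + 24*t^2 - 8*t + 1)

κ_4 = K′′′′(0) = 336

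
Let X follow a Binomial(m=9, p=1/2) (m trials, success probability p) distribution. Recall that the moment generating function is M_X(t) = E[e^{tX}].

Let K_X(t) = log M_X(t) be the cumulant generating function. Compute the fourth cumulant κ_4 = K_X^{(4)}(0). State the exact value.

M_X(t) = (e^(t)/2 + 1/2)^9
K_X(t) = log M_X(t) = 9*log(e^(t)/2 + 1/2)
D^4[K](t) = (9*e^(3*t) - 36*e^(2*t) + 9*e^(t))/(e^(4*t) + 4*e^(3*t) + 6*e^(2*t) + 4*e^(t) + 1)

κ_4 = D^4[K](0) = -9/8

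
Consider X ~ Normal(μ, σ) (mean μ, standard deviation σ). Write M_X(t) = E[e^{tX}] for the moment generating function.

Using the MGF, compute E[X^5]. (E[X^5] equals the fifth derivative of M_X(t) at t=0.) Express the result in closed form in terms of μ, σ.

M_X(t) = e^(μ*t + σ^2*t^2/2)
dM/dt = μ*e^(μ*t)*e^(σ^2*t^2/2) + σ^2*t*e^(μ*t)*e^(σ^2*t^2/2)
d^2M/dt^2 = μ^2*e^(μ*t)*e^(σ^2*t^2/2) + 2*μ*σ^2*t*e^(μ*t)*e^(σ^2*t^2/2) + σ^4*t^2*e^(μ*t)*e^(σ^2*t^2/2) + σ^2*e^(μ*t)*e^(σ^2*t^2/2)

E[X^5] = d^5M/dt^5 |_{t=0} = μ*(μ^4 + 10*μ^2*σ^2 + 15*σ^4)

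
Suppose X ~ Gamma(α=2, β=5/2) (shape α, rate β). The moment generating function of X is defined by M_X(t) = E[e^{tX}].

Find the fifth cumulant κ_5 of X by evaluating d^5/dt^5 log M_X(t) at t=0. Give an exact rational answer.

M_X(t) = 25/(4*(5/2 - t)^2)
K_X(t) = log M_X(t) = -2*log(5/2 - t) - 2*log(2) + 2*log(5)
K′(t) = -4/(2*t - 5)
K′′(t) = 8/(4*t^2 - 20*t + 25)
K′′′(t) = -32/(8*t^3 - 60*t^2 + 150*t - 125)
K′′′′(t) = 192/(16*t^4 - 160*t^3 + 600*t^2 - 1000*t + 625)
K′′′′′(t) = -1536/(32*t^5 - 400*t^4 + 2000*t^3 - 5000*t^2 + 6250*t - 3125)

κ_5 = K′′′′′(0) = 1536/3125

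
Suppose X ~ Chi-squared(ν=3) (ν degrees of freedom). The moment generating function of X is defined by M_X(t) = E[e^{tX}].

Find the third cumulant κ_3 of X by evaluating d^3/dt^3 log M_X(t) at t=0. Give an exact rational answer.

κ_3 = K′′′(0) = 24

M_X(t) = (1 - 2*t)^(-3/2)
K_X(t) = log M_X(t) = -3*log(1 - 2*t)/2
K′(t) = -3/(2*t - 1)
K′′(t) = 6/(4*t^2 - 4*t + 1)
K′′′(t) = -24/(8*t^3 - 12*t^2 + 6*t - 1)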